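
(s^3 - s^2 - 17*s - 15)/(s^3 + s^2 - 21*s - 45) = (s + 1)/(s + 3)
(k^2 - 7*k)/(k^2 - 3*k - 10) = k*(7 - k)/(-k^2 + 3*k + 10)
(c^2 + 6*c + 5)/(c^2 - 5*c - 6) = (c + 5)/(c - 6)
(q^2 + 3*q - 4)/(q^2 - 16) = (q - 1)/(q - 4)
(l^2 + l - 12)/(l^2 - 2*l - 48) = (-l^2 - l + 12)/(-l^2 + 2*l + 48)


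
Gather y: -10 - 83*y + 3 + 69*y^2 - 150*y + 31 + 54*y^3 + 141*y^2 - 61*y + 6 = 54*y^3 + 210*y^2 - 294*y + 30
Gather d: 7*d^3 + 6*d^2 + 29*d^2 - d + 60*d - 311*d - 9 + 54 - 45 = 7*d^3 + 35*d^2 - 252*d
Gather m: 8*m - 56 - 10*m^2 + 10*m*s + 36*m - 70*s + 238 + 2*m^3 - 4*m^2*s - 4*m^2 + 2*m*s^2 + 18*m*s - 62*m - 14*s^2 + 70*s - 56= 2*m^3 + m^2*(-4*s - 14) + m*(2*s^2 + 28*s - 18) - 14*s^2 + 126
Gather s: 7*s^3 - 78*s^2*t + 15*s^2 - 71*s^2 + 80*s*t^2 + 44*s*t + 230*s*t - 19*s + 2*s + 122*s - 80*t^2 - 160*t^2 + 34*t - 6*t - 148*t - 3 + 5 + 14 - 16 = 7*s^3 + s^2*(-78*t - 56) + s*(80*t^2 + 274*t + 105) - 240*t^2 - 120*t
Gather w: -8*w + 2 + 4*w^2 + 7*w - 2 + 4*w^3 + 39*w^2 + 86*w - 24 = 4*w^3 + 43*w^2 + 85*w - 24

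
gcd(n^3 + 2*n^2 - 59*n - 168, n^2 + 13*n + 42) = n + 7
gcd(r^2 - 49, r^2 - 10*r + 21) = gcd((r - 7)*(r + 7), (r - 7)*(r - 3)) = r - 7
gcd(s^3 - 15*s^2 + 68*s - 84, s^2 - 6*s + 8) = s - 2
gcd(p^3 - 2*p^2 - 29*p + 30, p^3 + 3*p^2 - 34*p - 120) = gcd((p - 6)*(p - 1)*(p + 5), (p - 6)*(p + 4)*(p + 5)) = p^2 - p - 30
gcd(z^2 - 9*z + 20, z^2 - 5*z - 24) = 1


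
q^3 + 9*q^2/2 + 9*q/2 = q*(q + 3/2)*(q + 3)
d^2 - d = d*(d - 1)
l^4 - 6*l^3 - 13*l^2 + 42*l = l*(l - 7)*(l - 2)*(l + 3)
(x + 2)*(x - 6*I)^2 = x^3 + 2*x^2 - 12*I*x^2 - 36*x - 24*I*x - 72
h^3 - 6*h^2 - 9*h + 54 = (h - 6)*(h - 3)*(h + 3)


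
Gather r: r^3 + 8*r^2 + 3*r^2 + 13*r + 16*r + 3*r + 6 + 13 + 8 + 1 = r^3 + 11*r^2 + 32*r + 28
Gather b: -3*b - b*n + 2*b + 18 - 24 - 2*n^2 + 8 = b*(-n - 1) - 2*n^2 + 2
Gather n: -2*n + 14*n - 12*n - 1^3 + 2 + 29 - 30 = 0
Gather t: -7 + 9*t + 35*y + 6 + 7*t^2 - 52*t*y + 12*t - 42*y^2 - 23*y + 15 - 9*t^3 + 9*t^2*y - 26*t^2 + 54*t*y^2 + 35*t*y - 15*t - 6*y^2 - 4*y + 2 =-9*t^3 + t^2*(9*y - 19) + t*(54*y^2 - 17*y + 6) - 48*y^2 + 8*y + 16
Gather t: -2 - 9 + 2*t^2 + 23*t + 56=2*t^2 + 23*t + 45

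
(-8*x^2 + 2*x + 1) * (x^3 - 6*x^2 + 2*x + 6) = -8*x^5 + 50*x^4 - 27*x^3 - 50*x^2 + 14*x + 6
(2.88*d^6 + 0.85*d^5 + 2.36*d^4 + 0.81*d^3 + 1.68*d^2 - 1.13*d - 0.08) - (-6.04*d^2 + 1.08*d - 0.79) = 2.88*d^6 + 0.85*d^5 + 2.36*d^4 + 0.81*d^3 + 7.72*d^2 - 2.21*d + 0.71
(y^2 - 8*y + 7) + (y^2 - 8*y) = 2*y^2 - 16*y + 7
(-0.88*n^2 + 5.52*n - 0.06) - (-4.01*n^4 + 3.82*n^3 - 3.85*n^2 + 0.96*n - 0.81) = 4.01*n^4 - 3.82*n^3 + 2.97*n^2 + 4.56*n + 0.75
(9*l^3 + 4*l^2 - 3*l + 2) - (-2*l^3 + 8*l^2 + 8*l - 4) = 11*l^3 - 4*l^2 - 11*l + 6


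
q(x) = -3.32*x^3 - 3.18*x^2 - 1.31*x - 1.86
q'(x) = -9.96*x^2 - 6.36*x - 1.31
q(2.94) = -117.57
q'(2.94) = -106.10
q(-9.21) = 2334.15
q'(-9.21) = -787.58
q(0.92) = -8.34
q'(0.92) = -15.59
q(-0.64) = -1.45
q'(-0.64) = -1.32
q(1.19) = -13.52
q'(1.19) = -22.98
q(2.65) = -89.45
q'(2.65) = -88.11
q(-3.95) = 158.31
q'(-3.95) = -131.59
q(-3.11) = 71.32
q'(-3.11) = -77.86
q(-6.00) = 608.64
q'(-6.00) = -321.71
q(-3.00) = 63.09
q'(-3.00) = -71.87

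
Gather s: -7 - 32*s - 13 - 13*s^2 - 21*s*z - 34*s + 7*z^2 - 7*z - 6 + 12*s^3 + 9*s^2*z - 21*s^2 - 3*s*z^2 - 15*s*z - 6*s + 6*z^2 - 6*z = 12*s^3 + s^2*(9*z - 34) + s*(-3*z^2 - 36*z - 72) + 13*z^2 - 13*z - 26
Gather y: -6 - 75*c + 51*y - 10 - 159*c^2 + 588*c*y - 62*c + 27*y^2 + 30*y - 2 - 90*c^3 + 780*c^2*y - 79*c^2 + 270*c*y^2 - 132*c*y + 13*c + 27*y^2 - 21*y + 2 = -90*c^3 - 238*c^2 - 124*c + y^2*(270*c + 54) + y*(780*c^2 + 456*c + 60) - 16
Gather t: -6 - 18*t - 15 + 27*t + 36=9*t + 15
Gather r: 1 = 1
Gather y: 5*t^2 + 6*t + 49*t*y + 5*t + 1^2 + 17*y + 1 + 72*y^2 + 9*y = 5*t^2 + 11*t + 72*y^2 + y*(49*t + 26) + 2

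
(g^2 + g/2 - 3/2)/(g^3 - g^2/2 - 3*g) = (g - 1)/(g*(g - 2))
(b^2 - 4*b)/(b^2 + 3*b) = (b - 4)/(b + 3)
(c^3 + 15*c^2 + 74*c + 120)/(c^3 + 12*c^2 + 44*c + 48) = (c + 5)/(c + 2)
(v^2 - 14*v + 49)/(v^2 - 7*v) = (v - 7)/v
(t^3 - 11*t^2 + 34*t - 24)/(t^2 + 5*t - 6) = (t^2 - 10*t + 24)/(t + 6)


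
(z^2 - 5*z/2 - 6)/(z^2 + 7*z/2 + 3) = (z - 4)/(z + 2)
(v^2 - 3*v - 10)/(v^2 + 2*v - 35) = (v + 2)/(v + 7)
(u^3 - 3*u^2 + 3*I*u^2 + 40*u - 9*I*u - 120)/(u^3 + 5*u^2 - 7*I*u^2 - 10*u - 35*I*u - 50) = (u^2 + u*(-3 + 8*I) - 24*I)/(u^2 + u*(5 - 2*I) - 10*I)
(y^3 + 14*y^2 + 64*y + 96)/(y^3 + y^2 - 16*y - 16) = (y^2 + 10*y + 24)/(y^2 - 3*y - 4)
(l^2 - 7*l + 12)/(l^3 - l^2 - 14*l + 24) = (l - 4)/(l^2 + 2*l - 8)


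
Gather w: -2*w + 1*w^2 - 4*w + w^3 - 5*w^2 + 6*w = w^3 - 4*w^2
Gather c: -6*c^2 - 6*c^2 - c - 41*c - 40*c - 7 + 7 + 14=-12*c^2 - 82*c + 14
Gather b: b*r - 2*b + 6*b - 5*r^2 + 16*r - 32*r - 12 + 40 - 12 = b*(r + 4) - 5*r^2 - 16*r + 16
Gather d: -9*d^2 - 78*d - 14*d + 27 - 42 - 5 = -9*d^2 - 92*d - 20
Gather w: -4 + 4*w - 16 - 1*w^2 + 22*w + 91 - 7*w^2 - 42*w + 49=-8*w^2 - 16*w + 120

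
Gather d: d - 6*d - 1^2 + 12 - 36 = -5*d - 25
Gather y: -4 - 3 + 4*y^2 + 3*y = 4*y^2 + 3*y - 7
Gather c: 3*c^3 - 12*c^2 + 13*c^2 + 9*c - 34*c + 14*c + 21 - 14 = 3*c^3 + c^2 - 11*c + 7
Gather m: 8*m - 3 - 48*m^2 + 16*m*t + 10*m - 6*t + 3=-48*m^2 + m*(16*t + 18) - 6*t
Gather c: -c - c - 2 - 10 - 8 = -2*c - 20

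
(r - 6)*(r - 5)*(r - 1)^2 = r^4 - 13*r^3 + 53*r^2 - 71*r + 30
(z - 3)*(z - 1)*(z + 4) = z^3 - 13*z + 12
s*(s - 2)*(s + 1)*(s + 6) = s^4 + 5*s^3 - 8*s^2 - 12*s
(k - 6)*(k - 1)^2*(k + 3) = k^4 - 5*k^3 - 11*k^2 + 33*k - 18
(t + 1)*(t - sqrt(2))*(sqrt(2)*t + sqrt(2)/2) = sqrt(2)*t^3 - 2*t^2 + 3*sqrt(2)*t^2/2 - 3*t + sqrt(2)*t/2 - 1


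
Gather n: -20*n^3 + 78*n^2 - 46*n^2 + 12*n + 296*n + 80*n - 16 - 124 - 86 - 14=-20*n^3 + 32*n^2 + 388*n - 240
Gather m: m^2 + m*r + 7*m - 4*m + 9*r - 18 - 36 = m^2 + m*(r + 3) + 9*r - 54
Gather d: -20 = -20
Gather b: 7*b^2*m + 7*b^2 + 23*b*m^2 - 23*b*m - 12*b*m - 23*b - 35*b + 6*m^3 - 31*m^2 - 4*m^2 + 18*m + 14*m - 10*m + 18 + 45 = b^2*(7*m + 7) + b*(23*m^2 - 35*m - 58) + 6*m^3 - 35*m^2 + 22*m + 63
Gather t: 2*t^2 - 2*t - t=2*t^2 - 3*t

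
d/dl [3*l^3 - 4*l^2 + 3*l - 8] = 9*l^2 - 8*l + 3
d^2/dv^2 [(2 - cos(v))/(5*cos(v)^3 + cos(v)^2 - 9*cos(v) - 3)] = (-2*(cos(v) - 2)*(15*cos(v)^2 + 2*cos(v) - 9)^2*sin(v)^2 + (5*cos(v)^3 + cos(v)^2 - 9*cos(v) - 3)^2*cos(v) + (5*cos(v)^3 + cos(v)^2 - 9*cos(v) - 3)*(-60*(1 - cos(2*v))^2 - 84*cos(v) - 40*cos(2*v) + 164*cos(3*v) - 45*cos(4*v) + 69)/8)/(5*cos(v)^3 + cos(v)^2 - 9*cos(v) - 3)^3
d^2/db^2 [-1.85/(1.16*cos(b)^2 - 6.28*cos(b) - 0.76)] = (-9.95744*(1 - cos(b)^2)^2 + 40.43064*cos(b)^3 - 84.4636*cos(b)^2 - 72.0316*cos(b) + 159.14144)/(-1.16*cos(b)^2 + 6.28*cos(b) + 0.76)^3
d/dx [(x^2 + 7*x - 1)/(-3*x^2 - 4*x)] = (17*x^2 - 6*x - 4)/(x^2*(9*x^2 + 24*x + 16))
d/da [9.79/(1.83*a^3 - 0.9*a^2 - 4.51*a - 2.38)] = (-53.7471*a^2 + 17.622*a + 44.1529)/(-1.83*a^3 + 0.9*a^2 + 4.51*a + 2.38)^2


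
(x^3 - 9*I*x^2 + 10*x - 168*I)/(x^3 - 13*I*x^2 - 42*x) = (x + 4*I)/x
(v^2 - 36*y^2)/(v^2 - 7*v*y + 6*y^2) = (-v - 6*y)/(-v + y)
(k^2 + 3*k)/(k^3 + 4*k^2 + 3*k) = 1/(k + 1)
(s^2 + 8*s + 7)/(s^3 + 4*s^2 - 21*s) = (s + 1)/(s*(s - 3))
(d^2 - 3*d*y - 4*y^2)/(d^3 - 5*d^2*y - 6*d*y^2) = (-d + 4*y)/(d*(-d + 6*y))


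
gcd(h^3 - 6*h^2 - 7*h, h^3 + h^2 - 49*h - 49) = h^2 - 6*h - 7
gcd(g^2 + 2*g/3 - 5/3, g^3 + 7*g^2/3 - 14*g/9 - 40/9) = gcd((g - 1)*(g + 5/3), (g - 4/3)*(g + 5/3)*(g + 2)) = g + 5/3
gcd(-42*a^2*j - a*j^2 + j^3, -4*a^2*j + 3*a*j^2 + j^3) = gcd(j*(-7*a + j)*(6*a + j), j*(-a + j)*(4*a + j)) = j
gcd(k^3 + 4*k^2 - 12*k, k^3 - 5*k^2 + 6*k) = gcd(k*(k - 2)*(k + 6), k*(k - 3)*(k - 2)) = k^2 - 2*k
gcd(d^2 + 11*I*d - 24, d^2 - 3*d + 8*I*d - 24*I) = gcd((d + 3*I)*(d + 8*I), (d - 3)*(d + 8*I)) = d + 8*I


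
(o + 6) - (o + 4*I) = 6 - 4*I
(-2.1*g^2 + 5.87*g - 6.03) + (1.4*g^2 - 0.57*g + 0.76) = -0.7*g^2 + 5.3*g - 5.27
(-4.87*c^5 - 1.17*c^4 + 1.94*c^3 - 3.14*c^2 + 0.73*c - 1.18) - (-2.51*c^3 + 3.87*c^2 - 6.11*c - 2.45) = -4.87*c^5 - 1.17*c^4 + 4.45*c^3 - 7.01*c^2 + 6.84*c + 1.27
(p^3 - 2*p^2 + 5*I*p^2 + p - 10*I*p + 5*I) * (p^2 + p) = p^5 - p^4 + 5*I*p^4 - p^3 - 5*I*p^3 + p^2 - 5*I*p^2 + 5*I*p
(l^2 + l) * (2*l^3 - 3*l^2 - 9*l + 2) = 2*l^5 - l^4 - 12*l^3 - 7*l^2 + 2*l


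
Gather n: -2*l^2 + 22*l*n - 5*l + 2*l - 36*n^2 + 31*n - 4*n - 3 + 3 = -2*l^2 - 3*l - 36*n^2 + n*(22*l + 27)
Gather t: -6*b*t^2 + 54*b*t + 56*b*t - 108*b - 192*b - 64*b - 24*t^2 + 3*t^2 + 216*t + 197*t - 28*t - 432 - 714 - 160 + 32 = -364*b + t^2*(-6*b - 21) + t*(110*b + 385) - 1274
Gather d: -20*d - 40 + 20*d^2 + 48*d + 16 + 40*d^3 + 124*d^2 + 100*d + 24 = 40*d^3 + 144*d^2 + 128*d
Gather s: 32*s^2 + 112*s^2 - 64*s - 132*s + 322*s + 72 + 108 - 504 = 144*s^2 + 126*s - 324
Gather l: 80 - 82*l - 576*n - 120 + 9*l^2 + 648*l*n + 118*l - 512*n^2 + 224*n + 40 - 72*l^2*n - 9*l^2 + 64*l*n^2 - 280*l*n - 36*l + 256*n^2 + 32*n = -72*l^2*n + l*(64*n^2 + 368*n) - 256*n^2 - 320*n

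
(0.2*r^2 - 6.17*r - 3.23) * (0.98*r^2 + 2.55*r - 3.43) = 0.196*r^4 - 5.5366*r^3 - 19.5849*r^2 + 12.9266*r + 11.0789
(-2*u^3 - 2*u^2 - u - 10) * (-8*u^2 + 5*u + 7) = 16*u^5 + 6*u^4 - 16*u^3 + 61*u^2 - 57*u - 70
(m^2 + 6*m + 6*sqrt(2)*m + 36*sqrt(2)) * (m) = m^3 + 6*m^2 + 6*sqrt(2)*m^2 + 36*sqrt(2)*m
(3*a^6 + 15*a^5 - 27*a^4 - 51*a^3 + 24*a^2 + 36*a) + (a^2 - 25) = 3*a^6 + 15*a^5 - 27*a^4 - 51*a^3 + 25*a^2 + 36*a - 25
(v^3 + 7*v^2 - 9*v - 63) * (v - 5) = v^4 + 2*v^3 - 44*v^2 - 18*v + 315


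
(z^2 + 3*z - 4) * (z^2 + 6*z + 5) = z^4 + 9*z^3 + 19*z^2 - 9*z - 20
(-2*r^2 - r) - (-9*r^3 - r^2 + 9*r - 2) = 9*r^3 - r^2 - 10*r + 2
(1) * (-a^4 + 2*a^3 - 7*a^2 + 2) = -a^4 + 2*a^3 - 7*a^2 + 2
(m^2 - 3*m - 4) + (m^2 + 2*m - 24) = 2*m^2 - m - 28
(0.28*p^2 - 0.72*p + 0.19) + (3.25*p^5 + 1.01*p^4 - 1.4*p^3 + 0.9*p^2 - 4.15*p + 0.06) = 3.25*p^5 + 1.01*p^4 - 1.4*p^3 + 1.18*p^2 - 4.87*p + 0.25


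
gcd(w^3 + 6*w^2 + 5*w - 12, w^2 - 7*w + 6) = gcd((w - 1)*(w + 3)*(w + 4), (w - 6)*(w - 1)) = w - 1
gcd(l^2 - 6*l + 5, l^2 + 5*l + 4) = 1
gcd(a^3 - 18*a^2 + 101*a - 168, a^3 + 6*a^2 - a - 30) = 1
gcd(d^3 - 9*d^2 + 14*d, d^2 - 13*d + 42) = d - 7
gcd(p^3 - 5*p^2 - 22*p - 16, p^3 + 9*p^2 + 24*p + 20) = p + 2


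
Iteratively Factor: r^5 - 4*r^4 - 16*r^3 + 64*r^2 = (r)*(r^4 - 4*r^3 - 16*r^2 + 64*r) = r*(r - 4)*(r^3 - 16*r) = r*(r - 4)*(r + 4)*(r^2 - 4*r) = r^2*(r - 4)*(r + 4)*(r - 4)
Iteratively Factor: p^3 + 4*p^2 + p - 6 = (p + 2)*(p^2 + 2*p - 3) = (p + 2)*(p + 3)*(p - 1)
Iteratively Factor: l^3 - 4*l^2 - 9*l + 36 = (l - 3)*(l^2 - l - 12) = (l - 4)*(l - 3)*(l + 3)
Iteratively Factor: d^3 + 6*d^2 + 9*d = (d + 3)*(d^2 + 3*d) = (d + 3)^2*(d)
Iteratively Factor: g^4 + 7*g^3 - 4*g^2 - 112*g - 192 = (g - 4)*(g^3 + 11*g^2 + 40*g + 48) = (g - 4)*(g + 3)*(g^2 + 8*g + 16) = (g - 4)*(g + 3)*(g + 4)*(g + 4)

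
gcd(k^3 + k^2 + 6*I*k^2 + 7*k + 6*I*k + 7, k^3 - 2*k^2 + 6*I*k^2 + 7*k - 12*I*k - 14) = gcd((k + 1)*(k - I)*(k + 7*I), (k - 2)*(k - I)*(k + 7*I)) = k^2 + 6*I*k + 7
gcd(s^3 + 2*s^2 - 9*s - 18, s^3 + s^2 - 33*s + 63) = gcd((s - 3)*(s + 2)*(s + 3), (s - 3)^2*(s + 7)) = s - 3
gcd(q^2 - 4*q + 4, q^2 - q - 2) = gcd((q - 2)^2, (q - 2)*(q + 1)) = q - 2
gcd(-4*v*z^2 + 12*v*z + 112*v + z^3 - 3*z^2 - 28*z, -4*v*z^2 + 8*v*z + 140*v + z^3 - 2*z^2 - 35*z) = -4*v*z + 28*v + z^2 - 7*z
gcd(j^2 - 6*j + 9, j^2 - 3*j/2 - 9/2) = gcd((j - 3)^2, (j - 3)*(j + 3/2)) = j - 3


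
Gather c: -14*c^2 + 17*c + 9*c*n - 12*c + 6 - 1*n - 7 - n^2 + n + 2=-14*c^2 + c*(9*n + 5) - n^2 + 1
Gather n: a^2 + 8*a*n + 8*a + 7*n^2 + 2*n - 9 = a^2 + 8*a + 7*n^2 + n*(8*a + 2) - 9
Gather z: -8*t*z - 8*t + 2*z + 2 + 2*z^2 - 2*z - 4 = -8*t*z - 8*t + 2*z^2 - 2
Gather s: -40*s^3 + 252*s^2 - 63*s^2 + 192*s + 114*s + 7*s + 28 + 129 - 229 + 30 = -40*s^3 + 189*s^2 + 313*s - 42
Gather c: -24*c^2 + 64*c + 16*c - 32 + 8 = -24*c^2 + 80*c - 24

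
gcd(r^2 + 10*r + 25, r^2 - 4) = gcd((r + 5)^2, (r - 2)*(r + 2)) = 1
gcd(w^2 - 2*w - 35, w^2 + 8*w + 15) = w + 5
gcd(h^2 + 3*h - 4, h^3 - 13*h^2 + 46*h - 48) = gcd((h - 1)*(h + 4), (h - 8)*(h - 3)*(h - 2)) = 1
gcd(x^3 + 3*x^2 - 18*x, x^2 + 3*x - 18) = x^2 + 3*x - 18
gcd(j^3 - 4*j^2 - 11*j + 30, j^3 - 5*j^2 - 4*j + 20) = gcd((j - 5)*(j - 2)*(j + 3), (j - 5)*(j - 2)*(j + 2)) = j^2 - 7*j + 10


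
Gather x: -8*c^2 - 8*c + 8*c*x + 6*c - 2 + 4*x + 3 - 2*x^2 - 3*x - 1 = -8*c^2 - 2*c - 2*x^2 + x*(8*c + 1)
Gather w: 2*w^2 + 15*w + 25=2*w^2 + 15*w + 25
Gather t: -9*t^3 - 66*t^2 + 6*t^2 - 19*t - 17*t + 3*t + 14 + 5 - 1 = -9*t^3 - 60*t^2 - 33*t + 18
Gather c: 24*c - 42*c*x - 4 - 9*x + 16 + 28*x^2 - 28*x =c*(24 - 42*x) + 28*x^2 - 37*x + 12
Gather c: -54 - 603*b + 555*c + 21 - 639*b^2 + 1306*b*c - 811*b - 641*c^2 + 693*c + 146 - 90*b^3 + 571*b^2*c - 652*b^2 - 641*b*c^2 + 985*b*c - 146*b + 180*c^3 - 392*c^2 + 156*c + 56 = -90*b^3 - 1291*b^2 - 1560*b + 180*c^3 + c^2*(-641*b - 1033) + c*(571*b^2 + 2291*b + 1404) + 169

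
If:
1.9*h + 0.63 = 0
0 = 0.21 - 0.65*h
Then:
No Solution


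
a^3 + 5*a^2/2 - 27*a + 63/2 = (a - 3)*(a - 3/2)*(a + 7)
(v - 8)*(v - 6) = v^2 - 14*v + 48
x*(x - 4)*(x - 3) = x^3 - 7*x^2 + 12*x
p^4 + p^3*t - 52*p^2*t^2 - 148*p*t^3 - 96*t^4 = (p - 8*t)*(p + t)*(p + 2*t)*(p + 6*t)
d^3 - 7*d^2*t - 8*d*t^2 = d*(d - 8*t)*(d + t)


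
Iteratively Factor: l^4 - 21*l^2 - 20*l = (l - 5)*(l^3 + 5*l^2 + 4*l) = (l - 5)*(l + 4)*(l^2 + l) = (l - 5)*(l + 1)*(l + 4)*(l)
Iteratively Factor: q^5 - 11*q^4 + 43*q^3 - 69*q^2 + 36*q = (q - 1)*(q^4 - 10*q^3 + 33*q^2 - 36*q) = (q - 3)*(q - 1)*(q^3 - 7*q^2 + 12*q) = (q - 3)^2*(q - 1)*(q^2 - 4*q) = q*(q - 3)^2*(q - 1)*(q - 4)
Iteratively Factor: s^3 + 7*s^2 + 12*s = (s)*(s^2 + 7*s + 12) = s*(s + 3)*(s + 4)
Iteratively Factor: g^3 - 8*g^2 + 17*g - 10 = (g - 1)*(g^2 - 7*g + 10) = (g - 2)*(g - 1)*(g - 5)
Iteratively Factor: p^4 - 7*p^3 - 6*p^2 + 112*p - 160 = (p - 2)*(p^3 - 5*p^2 - 16*p + 80) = (p - 5)*(p - 2)*(p^2 - 16) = (p - 5)*(p - 2)*(p + 4)*(p - 4)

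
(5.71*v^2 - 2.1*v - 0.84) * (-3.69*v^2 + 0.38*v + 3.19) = -21.0699*v^4 + 9.9188*v^3 + 20.5165*v^2 - 7.0182*v - 2.6796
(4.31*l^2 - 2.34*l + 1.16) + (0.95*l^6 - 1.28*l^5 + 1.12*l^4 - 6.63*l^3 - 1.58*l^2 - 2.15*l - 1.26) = 0.95*l^6 - 1.28*l^5 + 1.12*l^4 - 6.63*l^3 + 2.73*l^2 - 4.49*l - 0.1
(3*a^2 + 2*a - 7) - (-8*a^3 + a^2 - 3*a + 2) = 8*a^3 + 2*a^2 + 5*a - 9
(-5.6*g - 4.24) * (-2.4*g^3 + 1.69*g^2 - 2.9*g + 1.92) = 13.44*g^4 + 0.712000000000002*g^3 + 9.0744*g^2 + 1.544*g - 8.1408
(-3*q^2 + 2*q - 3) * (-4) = 12*q^2 - 8*q + 12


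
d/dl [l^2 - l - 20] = 2*l - 1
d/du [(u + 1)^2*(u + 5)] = (u + 1)*(3*u + 11)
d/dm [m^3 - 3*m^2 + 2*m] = 3*m^2 - 6*m + 2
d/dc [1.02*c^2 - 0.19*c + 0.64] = 2.04*c - 0.19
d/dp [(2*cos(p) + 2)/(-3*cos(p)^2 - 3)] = 2*(sin(p)^2 - 2*cos(p))*sin(p)/(3*(cos(p)^2 + 1)^2)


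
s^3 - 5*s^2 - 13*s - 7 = (s - 7)*(s + 1)^2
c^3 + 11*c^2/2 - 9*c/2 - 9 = (c - 3/2)*(c + 1)*(c + 6)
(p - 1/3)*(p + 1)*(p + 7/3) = p^3 + 3*p^2 + 11*p/9 - 7/9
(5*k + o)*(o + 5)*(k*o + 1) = 5*k^2*o^2 + 25*k^2*o + k*o^3 + 5*k*o^2 + 5*k*o + 25*k + o^2 + 5*o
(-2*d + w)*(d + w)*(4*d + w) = -8*d^3 - 6*d^2*w + 3*d*w^2 + w^3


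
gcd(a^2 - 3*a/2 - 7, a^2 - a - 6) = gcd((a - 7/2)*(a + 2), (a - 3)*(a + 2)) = a + 2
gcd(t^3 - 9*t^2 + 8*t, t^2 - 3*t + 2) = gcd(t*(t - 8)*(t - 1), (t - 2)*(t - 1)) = t - 1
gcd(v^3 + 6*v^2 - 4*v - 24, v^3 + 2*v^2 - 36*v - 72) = v^2 + 8*v + 12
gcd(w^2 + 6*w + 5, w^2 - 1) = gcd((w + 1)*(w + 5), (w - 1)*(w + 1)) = w + 1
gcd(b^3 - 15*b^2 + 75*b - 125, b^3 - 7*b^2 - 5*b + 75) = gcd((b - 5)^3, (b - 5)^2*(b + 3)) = b^2 - 10*b + 25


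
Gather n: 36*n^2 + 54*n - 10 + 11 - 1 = 36*n^2 + 54*n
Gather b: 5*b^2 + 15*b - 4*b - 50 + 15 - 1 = 5*b^2 + 11*b - 36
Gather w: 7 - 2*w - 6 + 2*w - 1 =0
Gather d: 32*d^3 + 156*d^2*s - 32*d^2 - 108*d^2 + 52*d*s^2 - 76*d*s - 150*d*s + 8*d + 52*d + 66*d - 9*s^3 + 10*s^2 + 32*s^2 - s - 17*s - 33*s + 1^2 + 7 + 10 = 32*d^3 + d^2*(156*s - 140) + d*(52*s^2 - 226*s + 126) - 9*s^3 + 42*s^2 - 51*s + 18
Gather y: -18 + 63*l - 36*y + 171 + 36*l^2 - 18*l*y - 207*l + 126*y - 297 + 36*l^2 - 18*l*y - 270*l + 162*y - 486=72*l^2 - 414*l + y*(252 - 36*l) - 630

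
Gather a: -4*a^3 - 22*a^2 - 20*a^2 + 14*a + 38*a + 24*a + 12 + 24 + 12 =-4*a^3 - 42*a^2 + 76*a + 48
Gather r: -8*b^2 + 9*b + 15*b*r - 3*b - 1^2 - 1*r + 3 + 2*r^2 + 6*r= -8*b^2 + 6*b + 2*r^2 + r*(15*b + 5) + 2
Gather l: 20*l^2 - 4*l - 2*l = 20*l^2 - 6*l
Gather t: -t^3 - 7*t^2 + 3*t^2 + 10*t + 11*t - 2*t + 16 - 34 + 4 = -t^3 - 4*t^2 + 19*t - 14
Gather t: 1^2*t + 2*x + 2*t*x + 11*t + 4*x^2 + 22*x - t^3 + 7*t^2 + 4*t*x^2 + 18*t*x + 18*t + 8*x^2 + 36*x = -t^3 + 7*t^2 + t*(4*x^2 + 20*x + 30) + 12*x^2 + 60*x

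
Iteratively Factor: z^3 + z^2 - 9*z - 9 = (z + 1)*(z^2 - 9) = (z + 1)*(z + 3)*(z - 3)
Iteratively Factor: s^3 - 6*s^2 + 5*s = (s)*(s^2 - 6*s + 5) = s*(s - 1)*(s - 5)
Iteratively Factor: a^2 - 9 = (a - 3)*(a + 3)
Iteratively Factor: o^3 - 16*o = (o - 4)*(o^2 + 4*o) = o*(o - 4)*(o + 4)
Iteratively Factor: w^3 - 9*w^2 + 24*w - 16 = (w - 4)*(w^2 - 5*w + 4) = (w - 4)*(w - 1)*(w - 4)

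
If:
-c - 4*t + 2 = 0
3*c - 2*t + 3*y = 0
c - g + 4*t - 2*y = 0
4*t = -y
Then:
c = 14/13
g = 50/13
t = 3/13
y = -12/13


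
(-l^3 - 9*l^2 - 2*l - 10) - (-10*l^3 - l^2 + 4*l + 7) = 9*l^3 - 8*l^2 - 6*l - 17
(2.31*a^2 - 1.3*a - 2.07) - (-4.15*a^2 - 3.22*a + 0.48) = 6.46*a^2 + 1.92*a - 2.55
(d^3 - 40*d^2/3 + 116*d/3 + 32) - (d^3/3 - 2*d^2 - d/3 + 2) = 2*d^3/3 - 34*d^2/3 + 39*d + 30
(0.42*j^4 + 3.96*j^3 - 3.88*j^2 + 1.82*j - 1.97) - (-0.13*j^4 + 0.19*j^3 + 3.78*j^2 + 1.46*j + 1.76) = 0.55*j^4 + 3.77*j^3 - 7.66*j^2 + 0.36*j - 3.73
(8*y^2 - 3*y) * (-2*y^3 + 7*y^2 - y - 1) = -16*y^5 + 62*y^4 - 29*y^3 - 5*y^2 + 3*y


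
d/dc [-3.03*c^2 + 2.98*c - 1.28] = 2.98 - 6.06*c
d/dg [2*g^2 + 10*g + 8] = 4*g + 10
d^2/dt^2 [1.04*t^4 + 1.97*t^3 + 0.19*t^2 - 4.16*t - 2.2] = 12.48*t^2 + 11.82*t + 0.38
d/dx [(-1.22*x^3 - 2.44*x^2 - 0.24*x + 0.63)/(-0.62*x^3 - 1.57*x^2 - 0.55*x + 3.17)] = (4.44089209850063e-16*x^5 + 0.402600000000001*x^4 + 1.0444*x^3 - 9.4652*x^2 - 13.4914*x - 0.4143)/(0.3844*x^6 + 1.9468*x^5 + 3.1469*x^4 - 2.2038*x^3 - 9.6513*x^2 - 3.487*x + 10.0489)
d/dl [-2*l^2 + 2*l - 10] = 2 - 4*l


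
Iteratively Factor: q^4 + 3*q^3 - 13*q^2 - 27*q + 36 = (q - 3)*(q^3 + 6*q^2 + 5*q - 12) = (q - 3)*(q - 1)*(q^2 + 7*q + 12) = (q - 3)*(q - 1)*(q + 4)*(q + 3)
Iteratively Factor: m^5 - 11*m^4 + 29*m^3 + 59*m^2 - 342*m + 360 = (m - 5)*(m^4 - 6*m^3 - m^2 + 54*m - 72) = (m - 5)*(m - 4)*(m^3 - 2*m^2 - 9*m + 18) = (m - 5)*(m - 4)*(m - 2)*(m^2 - 9) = (m - 5)*(m - 4)*(m - 3)*(m - 2)*(m + 3)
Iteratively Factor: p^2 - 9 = (p - 3)*(p + 3)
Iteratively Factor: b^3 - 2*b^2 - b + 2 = (b - 2)*(b^2 - 1) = (b - 2)*(b - 1)*(b + 1)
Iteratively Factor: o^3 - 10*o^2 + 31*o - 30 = (o - 5)*(o^2 - 5*o + 6) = (o - 5)*(o - 3)*(o - 2)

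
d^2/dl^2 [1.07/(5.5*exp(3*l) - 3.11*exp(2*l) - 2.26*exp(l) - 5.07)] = ((-52.965*exp(2*l) + 13.3108*exp(l) + 2.4182)*(-5.5*exp(3*l) + 3.11*exp(2*l) + 2.26*exp(l) + 5.07) - 1.07*(-33.0*exp(2*l) + 12.44*exp(l) + 4.52)*(-16.5*exp(2*l) + 6.22*exp(l) + 2.26)*exp(l))*exp(l)/(-5.5*exp(3*l) + 3.11*exp(2*l) + 2.26*exp(l) + 5.07)^3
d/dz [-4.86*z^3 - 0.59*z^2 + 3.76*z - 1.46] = -14.58*z^2 - 1.18*z + 3.76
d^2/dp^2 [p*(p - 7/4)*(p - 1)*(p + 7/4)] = 12*p^2 - 6*p - 49/8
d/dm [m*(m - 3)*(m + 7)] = 3*m^2 + 8*m - 21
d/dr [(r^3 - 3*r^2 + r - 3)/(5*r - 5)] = 2*(r^3 - 3*r^2 + 3*r + 1)/(5*(r^2 - 2*r + 1))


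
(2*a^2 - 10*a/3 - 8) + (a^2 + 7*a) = 3*a^2 + 11*a/3 - 8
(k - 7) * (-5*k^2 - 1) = -5*k^3 + 35*k^2 - k + 7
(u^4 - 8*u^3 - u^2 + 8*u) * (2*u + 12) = 2*u^5 - 4*u^4 - 98*u^3 + 4*u^2 + 96*u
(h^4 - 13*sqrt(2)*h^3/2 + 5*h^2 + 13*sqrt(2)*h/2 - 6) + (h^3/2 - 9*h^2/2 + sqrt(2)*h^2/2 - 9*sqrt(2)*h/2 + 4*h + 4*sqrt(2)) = h^4 - 13*sqrt(2)*h^3/2 + h^3/2 + h^2/2 + sqrt(2)*h^2/2 + 2*sqrt(2)*h + 4*h - 6 + 4*sqrt(2)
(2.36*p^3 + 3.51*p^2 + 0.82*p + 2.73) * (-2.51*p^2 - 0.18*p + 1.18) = -5.9236*p^5 - 9.2349*p^4 + 0.0948*p^3 - 2.8581*p^2 + 0.4762*p + 3.2214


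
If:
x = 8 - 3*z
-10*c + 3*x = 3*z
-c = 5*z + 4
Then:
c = 84/19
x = 248/19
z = -32/19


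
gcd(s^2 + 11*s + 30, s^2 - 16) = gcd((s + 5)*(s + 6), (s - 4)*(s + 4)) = 1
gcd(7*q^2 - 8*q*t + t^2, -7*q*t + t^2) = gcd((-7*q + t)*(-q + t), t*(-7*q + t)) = 7*q - t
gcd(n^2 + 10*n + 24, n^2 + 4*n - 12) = n + 6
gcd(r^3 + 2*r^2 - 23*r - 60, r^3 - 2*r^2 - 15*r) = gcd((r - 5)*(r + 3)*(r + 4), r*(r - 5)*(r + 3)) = r^2 - 2*r - 15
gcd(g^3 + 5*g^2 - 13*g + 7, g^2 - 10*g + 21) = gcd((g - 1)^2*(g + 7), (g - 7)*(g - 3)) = 1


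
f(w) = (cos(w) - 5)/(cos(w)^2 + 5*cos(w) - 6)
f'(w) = (2*sin(w)*cos(w) + 5*sin(w))*(cos(w) - 5)/(cos(w)^2 + 5*cos(w) - 6)^2 - sin(w)/(cos(w)^2 + 5*cos(w) - 6) = (cos(w)^2 - 10*cos(w) - 19)*sin(w)/(cos(w)^2 + 5*cos(w) - 6)^2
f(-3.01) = 0.60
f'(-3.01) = 0.01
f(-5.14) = 1.22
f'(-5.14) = -1.48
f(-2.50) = 0.62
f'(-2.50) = 0.07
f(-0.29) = 13.91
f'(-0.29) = 93.71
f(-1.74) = 0.76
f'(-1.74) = 0.37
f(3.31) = 0.60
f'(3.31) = 0.01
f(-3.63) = 0.61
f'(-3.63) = -0.05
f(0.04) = 714.61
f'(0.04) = -35714.28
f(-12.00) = 3.89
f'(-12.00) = -12.56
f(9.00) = 0.61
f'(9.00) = -0.04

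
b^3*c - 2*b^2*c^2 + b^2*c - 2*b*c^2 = b*(b - 2*c)*(b*c + c)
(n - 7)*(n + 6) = n^2 - n - 42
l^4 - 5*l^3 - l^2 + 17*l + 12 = (l - 4)*(l - 3)*(l + 1)^2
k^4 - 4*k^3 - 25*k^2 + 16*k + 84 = (k - 7)*(k - 2)*(k + 2)*(k + 3)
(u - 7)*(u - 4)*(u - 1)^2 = u^4 - 13*u^3 + 51*u^2 - 67*u + 28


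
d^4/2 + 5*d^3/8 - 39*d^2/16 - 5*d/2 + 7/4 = (d/2 + 1)*(d - 2)*(d - 1/2)*(d + 7/4)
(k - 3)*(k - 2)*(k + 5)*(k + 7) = k^4 + 7*k^3 - 19*k^2 - 103*k + 210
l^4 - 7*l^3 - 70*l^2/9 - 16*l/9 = l*(l - 8)*(l + 1/3)*(l + 2/3)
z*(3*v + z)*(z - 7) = 3*v*z^2 - 21*v*z + z^3 - 7*z^2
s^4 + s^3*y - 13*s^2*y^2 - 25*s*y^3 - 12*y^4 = (s - 4*y)*(s + y)^2*(s + 3*y)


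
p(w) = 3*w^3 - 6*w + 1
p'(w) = 9*w^2 - 6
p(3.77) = 139.13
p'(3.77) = 121.92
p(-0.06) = 1.36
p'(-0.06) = -5.97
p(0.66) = -2.10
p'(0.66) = -2.08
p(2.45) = 30.42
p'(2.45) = 48.02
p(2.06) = 14.87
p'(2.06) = 32.19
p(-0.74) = 4.22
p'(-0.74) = -1.07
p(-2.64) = -38.36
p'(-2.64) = 56.73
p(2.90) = 56.77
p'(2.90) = 69.69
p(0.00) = 1.00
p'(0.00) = -6.00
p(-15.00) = -10034.00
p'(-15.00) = 2019.00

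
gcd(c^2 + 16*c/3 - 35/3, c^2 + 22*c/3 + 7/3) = c + 7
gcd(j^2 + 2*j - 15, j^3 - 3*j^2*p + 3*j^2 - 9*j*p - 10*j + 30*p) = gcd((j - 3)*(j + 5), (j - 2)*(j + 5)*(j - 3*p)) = j + 5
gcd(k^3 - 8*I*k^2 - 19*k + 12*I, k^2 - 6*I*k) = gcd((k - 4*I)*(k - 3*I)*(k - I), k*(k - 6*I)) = 1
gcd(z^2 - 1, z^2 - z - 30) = 1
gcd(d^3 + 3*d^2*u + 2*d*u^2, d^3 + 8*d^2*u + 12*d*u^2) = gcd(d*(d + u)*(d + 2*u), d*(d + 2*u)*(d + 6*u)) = d^2 + 2*d*u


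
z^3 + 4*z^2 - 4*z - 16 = (z - 2)*(z + 2)*(z + 4)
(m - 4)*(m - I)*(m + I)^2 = m^4 - 4*m^3 + I*m^3 + m^2 - 4*I*m^2 - 4*m + I*m - 4*I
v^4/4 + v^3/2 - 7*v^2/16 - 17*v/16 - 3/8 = (v/4 + 1/4)*(v - 3/2)*(v + 1/2)*(v + 2)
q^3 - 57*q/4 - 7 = (q - 4)*(q + 1/2)*(q + 7/2)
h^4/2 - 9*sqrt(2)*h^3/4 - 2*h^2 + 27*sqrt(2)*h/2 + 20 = (h/2 + sqrt(2)/2)*(h - 4*sqrt(2))*(h - 5*sqrt(2)/2)*(h + sqrt(2))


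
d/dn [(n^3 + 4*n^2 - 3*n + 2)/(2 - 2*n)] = (-2*n^3 - n^2 + 8*n - 1)/(2*(n^2 - 2*n + 1))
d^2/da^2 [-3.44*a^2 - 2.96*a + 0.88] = -6.88000000000000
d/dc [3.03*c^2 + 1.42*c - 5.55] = 6.06*c + 1.42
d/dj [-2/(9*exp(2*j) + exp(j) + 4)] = (36*exp(j) + 2)*exp(j)/(9*exp(2*j) + exp(j) + 4)^2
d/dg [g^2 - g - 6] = 2*g - 1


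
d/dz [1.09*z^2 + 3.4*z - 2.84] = 2.18*z + 3.4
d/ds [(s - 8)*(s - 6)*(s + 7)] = 3*s^2 - 14*s - 50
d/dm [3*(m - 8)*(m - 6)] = 6*m - 42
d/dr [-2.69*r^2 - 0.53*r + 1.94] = -5.38*r - 0.53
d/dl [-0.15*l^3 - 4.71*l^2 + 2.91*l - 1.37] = -0.45*l^2 - 9.42*l + 2.91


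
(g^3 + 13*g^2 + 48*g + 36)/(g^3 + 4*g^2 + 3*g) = (g^2 + 12*g + 36)/(g*(g + 3))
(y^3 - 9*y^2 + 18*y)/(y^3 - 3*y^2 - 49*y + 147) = y*(y - 6)/(y^2 - 49)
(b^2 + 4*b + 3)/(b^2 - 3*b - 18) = (b + 1)/(b - 6)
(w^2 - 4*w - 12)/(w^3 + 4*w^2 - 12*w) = (w^2 - 4*w - 12)/(w*(w^2 + 4*w - 12))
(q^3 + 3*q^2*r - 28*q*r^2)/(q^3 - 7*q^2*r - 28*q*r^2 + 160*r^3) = q*(q + 7*r)/(q^2 - 3*q*r - 40*r^2)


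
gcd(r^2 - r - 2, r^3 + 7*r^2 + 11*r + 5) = r + 1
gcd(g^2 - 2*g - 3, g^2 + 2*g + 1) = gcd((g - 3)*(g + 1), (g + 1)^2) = g + 1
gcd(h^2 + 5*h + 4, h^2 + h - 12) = h + 4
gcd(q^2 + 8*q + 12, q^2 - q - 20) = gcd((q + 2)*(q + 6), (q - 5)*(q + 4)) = 1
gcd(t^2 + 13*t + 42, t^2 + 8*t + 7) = t + 7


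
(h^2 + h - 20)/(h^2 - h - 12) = (h + 5)/(h + 3)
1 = 1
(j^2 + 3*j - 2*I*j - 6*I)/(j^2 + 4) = (j + 3)/(j + 2*I)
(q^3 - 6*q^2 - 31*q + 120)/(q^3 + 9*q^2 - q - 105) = (q - 8)/(q + 7)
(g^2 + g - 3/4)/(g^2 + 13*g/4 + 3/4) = (4*g^2 + 4*g - 3)/(4*g^2 + 13*g + 3)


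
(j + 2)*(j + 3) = j^2 + 5*j + 6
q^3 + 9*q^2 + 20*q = q*(q + 4)*(q + 5)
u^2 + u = u*(u + 1)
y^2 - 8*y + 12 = (y - 6)*(y - 2)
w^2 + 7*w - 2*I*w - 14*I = (w + 7)*(w - 2*I)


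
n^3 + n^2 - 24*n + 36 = (n - 3)*(n - 2)*(n + 6)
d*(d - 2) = d^2 - 2*d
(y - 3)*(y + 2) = y^2 - y - 6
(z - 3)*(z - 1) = z^2 - 4*z + 3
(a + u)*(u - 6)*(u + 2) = a*u^2 - 4*a*u - 12*a + u^3 - 4*u^2 - 12*u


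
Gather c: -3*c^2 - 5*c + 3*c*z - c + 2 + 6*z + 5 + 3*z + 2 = -3*c^2 + c*(3*z - 6) + 9*z + 9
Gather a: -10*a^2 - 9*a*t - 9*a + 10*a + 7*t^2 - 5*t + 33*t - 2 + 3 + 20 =-10*a^2 + a*(1 - 9*t) + 7*t^2 + 28*t + 21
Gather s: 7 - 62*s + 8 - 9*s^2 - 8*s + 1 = -9*s^2 - 70*s + 16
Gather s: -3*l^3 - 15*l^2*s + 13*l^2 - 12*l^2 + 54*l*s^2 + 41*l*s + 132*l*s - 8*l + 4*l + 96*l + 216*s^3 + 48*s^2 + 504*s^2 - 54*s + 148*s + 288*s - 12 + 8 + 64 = -3*l^3 + l^2 + 92*l + 216*s^3 + s^2*(54*l + 552) + s*(-15*l^2 + 173*l + 382) + 60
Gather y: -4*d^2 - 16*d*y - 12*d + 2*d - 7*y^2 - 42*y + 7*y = -4*d^2 - 10*d - 7*y^2 + y*(-16*d - 35)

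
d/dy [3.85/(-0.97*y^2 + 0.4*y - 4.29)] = (7.469*y - 1.54)/(0.97*y^2 - 0.4*y + 4.29)^2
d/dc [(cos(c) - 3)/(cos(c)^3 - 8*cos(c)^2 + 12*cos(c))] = (99*cos(c) - 17*cos(2*c) + cos(3*c) - 89)*sin(c)/(2*(cos(c) - 6)^2*(cos(c) - 2)^2*cos(c)^2)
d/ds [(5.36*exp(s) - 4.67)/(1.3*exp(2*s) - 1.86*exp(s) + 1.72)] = (-6.968*exp(2*s) + 12.142*exp(s) + 0.533000000000001)*exp(s)/(1.69*exp(4*s) - 4.836*exp(3*s) + 7.9316*exp(2*s) - 6.3984*exp(s) + 2.9584)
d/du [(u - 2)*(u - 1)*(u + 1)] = 3*u^2 - 4*u - 1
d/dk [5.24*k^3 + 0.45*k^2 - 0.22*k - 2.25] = 15.72*k^2 + 0.9*k - 0.22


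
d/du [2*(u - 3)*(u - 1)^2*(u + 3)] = 8*u^3 - 12*u^2 - 32*u + 36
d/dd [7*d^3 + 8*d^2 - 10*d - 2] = 21*d^2 + 16*d - 10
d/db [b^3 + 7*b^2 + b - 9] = 3*b^2 + 14*b + 1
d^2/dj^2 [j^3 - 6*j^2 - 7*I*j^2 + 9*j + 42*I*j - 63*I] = 6*j - 12 - 14*I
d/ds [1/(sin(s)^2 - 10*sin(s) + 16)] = 2*(5 - sin(s))*cos(s)/(sin(s)^2 - 10*sin(s) + 16)^2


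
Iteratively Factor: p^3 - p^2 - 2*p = (p)*(p^2 - p - 2) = p*(p - 2)*(p + 1)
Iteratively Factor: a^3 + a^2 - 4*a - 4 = (a + 2)*(a^2 - a - 2) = (a + 1)*(a + 2)*(a - 2)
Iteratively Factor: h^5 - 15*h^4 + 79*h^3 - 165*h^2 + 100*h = (h - 5)*(h^4 - 10*h^3 + 29*h^2 - 20*h) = h*(h - 5)*(h^3 - 10*h^2 + 29*h - 20) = h*(h - 5)*(h - 4)*(h^2 - 6*h + 5) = h*(h - 5)^2*(h - 4)*(h - 1)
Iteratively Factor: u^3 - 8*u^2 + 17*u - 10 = (u - 1)*(u^2 - 7*u + 10) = (u - 2)*(u - 1)*(u - 5)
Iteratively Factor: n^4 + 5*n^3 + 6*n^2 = (n)*(n^3 + 5*n^2 + 6*n) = n*(n + 3)*(n^2 + 2*n) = n*(n + 2)*(n + 3)*(n)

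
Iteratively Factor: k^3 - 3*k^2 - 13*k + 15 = (k + 3)*(k^2 - 6*k + 5) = (k - 5)*(k + 3)*(k - 1)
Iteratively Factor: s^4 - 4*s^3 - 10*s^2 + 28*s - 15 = (s - 1)*(s^3 - 3*s^2 - 13*s + 15) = (s - 1)*(s + 3)*(s^2 - 6*s + 5) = (s - 1)^2*(s + 3)*(s - 5)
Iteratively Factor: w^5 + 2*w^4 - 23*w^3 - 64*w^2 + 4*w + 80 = (w + 2)*(w^4 - 23*w^2 - 18*w + 40) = (w + 2)*(w + 4)*(w^3 - 4*w^2 - 7*w + 10) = (w + 2)^2*(w + 4)*(w^2 - 6*w + 5) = (w - 5)*(w + 2)^2*(w + 4)*(w - 1)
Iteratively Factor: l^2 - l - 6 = (l - 3)*(l + 2)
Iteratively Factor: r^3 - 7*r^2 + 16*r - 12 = (r - 2)*(r^2 - 5*r + 6) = (r - 3)*(r - 2)*(r - 2)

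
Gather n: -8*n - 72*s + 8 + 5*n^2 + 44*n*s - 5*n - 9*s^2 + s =5*n^2 + n*(44*s - 13) - 9*s^2 - 71*s + 8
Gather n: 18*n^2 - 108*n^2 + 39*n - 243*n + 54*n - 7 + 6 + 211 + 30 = -90*n^2 - 150*n + 240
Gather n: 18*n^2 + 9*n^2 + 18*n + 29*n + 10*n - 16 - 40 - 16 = 27*n^2 + 57*n - 72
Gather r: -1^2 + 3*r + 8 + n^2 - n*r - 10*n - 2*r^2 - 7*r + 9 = n^2 - 10*n - 2*r^2 + r*(-n - 4) + 16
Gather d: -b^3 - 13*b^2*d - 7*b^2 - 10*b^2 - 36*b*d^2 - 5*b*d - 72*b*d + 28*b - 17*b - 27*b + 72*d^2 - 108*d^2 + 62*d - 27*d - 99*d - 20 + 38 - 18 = -b^3 - 17*b^2 - 16*b + d^2*(-36*b - 36) + d*(-13*b^2 - 77*b - 64)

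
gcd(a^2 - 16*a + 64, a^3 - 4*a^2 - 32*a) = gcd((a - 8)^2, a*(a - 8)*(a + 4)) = a - 8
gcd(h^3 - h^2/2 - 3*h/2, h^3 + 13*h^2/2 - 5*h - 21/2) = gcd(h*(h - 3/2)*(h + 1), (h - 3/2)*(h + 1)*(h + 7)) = h^2 - h/2 - 3/2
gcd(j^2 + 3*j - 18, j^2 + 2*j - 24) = j + 6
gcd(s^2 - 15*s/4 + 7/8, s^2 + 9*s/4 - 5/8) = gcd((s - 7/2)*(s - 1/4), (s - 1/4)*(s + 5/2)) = s - 1/4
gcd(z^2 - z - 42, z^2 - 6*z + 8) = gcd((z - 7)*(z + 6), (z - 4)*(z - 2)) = 1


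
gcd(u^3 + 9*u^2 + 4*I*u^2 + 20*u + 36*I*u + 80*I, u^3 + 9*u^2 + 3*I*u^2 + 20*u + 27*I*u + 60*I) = u^2 + 9*u + 20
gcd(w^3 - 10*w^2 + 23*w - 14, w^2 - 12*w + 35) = w - 7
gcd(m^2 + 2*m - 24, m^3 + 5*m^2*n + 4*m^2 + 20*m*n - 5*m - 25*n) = 1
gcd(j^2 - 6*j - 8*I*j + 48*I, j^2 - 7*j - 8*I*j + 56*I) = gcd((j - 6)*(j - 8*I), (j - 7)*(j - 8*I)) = j - 8*I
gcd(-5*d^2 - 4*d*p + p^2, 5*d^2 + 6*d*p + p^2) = d + p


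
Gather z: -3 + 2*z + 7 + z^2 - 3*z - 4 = z^2 - z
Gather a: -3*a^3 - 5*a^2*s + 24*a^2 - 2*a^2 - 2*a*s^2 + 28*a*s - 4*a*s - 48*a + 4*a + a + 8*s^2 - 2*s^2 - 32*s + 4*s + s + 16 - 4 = -3*a^3 + a^2*(22 - 5*s) + a*(-2*s^2 + 24*s - 43) + 6*s^2 - 27*s + 12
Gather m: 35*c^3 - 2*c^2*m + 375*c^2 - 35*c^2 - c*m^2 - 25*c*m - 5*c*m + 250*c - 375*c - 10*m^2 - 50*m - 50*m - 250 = 35*c^3 + 340*c^2 - 125*c + m^2*(-c - 10) + m*(-2*c^2 - 30*c - 100) - 250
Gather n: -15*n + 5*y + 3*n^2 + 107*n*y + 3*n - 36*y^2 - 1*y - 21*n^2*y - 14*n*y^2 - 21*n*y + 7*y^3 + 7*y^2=n^2*(3 - 21*y) + n*(-14*y^2 + 86*y - 12) + 7*y^3 - 29*y^2 + 4*y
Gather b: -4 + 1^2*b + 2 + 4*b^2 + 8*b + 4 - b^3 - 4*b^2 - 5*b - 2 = -b^3 + 4*b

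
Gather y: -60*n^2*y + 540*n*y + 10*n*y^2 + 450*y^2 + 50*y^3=50*y^3 + y^2*(10*n + 450) + y*(-60*n^2 + 540*n)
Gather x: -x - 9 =-x - 9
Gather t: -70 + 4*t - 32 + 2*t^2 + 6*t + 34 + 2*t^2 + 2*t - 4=4*t^2 + 12*t - 72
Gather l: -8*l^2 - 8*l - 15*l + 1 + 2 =-8*l^2 - 23*l + 3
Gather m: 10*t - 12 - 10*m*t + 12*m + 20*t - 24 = m*(12 - 10*t) + 30*t - 36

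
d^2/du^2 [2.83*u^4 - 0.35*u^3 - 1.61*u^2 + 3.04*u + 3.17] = 33.96*u^2 - 2.1*u - 3.22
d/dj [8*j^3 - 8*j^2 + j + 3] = 24*j^2 - 16*j + 1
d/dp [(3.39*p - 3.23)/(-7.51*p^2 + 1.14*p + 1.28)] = (25.4589*p^2 - 48.5146*p + 8.0214)/(56.4001*p^4 - 17.1228*p^3 - 17.926*p^2 + 2.9184*p + 1.6384)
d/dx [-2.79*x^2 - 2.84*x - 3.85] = -5.58*x - 2.84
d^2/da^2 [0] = 0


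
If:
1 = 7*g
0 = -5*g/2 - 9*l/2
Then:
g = 1/7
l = -5/63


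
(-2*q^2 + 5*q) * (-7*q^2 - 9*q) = 14*q^4 - 17*q^3 - 45*q^2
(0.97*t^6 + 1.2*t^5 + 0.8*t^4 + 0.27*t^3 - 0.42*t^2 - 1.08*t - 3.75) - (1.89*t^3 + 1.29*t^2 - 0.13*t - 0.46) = 0.97*t^6 + 1.2*t^5 + 0.8*t^4 - 1.62*t^3 - 1.71*t^2 - 0.95*t - 3.29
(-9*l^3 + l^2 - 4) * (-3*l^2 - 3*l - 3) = 27*l^5 + 24*l^4 + 24*l^3 + 9*l^2 + 12*l + 12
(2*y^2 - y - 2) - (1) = 2*y^2 - y - 3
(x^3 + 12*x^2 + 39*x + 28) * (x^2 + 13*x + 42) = x^5 + 25*x^4 + 237*x^3 + 1039*x^2 + 2002*x + 1176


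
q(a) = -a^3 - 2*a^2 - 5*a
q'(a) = -3*a^2 - 4*a - 5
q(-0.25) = 1.14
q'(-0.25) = -4.19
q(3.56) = -88.27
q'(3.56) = -57.26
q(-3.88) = 47.70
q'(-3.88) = -34.64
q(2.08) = -28.05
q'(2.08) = -26.30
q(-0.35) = 1.55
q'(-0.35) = -3.97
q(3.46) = -82.66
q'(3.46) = -54.75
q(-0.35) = 1.55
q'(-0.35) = -3.97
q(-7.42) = 335.51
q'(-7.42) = -140.49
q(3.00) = -60.00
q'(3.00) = -44.00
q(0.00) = 0.00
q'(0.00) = -5.00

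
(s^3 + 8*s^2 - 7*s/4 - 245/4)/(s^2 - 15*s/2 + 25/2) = (2*s^2 + 21*s + 49)/(2*(s - 5))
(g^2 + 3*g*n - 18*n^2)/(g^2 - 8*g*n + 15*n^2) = (g + 6*n)/(g - 5*n)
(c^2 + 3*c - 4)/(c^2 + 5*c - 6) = (c + 4)/(c + 6)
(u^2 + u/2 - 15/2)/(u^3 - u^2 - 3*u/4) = 2*(-2*u^2 - u + 15)/(u*(-4*u^2 + 4*u + 3))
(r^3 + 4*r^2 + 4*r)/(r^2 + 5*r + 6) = r*(r + 2)/(r + 3)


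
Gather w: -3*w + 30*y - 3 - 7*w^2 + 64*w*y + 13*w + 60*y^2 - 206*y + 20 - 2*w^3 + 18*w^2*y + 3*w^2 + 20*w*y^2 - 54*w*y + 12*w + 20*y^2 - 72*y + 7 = -2*w^3 + w^2*(18*y - 4) + w*(20*y^2 + 10*y + 22) + 80*y^2 - 248*y + 24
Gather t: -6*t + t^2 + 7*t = t^2 + t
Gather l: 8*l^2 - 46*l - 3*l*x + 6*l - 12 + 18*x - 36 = 8*l^2 + l*(-3*x - 40) + 18*x - 48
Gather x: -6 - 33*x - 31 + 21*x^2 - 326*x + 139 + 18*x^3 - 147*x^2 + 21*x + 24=18*x^3 - 126*x^2 - 338*x + 126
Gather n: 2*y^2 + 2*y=2*y^2 + 2*y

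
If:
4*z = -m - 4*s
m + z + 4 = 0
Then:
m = -z - 4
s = 1 - 3*z/4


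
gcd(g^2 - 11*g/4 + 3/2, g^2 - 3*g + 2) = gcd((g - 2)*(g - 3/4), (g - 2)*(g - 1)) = g - 2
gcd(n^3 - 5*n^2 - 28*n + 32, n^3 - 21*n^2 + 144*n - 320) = n - 8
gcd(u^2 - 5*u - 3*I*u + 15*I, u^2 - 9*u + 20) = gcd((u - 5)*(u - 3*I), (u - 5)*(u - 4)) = u - 5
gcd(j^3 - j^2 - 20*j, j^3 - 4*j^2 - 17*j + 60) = j^2 - j - 20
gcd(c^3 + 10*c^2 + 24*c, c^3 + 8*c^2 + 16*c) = c^2 + 4*c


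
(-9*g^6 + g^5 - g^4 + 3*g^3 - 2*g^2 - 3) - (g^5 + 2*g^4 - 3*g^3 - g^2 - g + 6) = -9*g^6 - 3*g^4 + 6*g^3 - g^2 + g - 9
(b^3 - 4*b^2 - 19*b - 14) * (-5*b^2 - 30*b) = -5*b^5 - 10*b^4 + 215*b^3 + 640*b^2 + 420*b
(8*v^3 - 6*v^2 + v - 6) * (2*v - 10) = 16*v^4 - 92*v^3 + 62*v^2 - 22*v + 60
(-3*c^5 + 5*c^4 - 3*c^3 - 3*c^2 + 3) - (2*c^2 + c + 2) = -3*c^5 + 5*c^4 - 3*c^3 - 5*c^2 - c + 1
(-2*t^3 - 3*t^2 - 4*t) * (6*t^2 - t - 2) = -12*t^5 - 16*t^4 - 17*t^3 + 10*t^2 + 8*t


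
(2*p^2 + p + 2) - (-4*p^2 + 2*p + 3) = 6*p^2 - p - 1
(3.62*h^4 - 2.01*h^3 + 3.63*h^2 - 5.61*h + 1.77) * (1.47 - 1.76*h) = -6.3712*h^5 + 8.859*h^4 - 9.3435*h^3 + 15.2097*h^2 - 11.3619*h + 2.6019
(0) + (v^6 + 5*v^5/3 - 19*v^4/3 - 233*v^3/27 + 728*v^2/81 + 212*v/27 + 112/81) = v^6 + 5*v^5/3 - 19*v^4/3 - 233*v^3/27 + 728*v^2/81 + 212*v/27 + 112/81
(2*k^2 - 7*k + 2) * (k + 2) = 2*k^3 - 3*k^2 - 12*k + 4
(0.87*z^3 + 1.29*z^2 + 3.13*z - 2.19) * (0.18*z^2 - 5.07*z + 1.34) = 0.1566*z^5 - 4.1787*z^4 - 4.8111*z^3 - 14.5347*z^2 + 15.2975*z - 2.9346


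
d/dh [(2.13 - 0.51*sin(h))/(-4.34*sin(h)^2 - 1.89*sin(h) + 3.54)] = (-2.2134*sin(h)^2 + 18.4884*sin(h) + 2.2203)*cos(h)/(18.8356*sin(h)^4 + 16.4052*sin(h)^3 - 27.1551*sin(h)^2 - 13.3812*sin(h) + 12.5316)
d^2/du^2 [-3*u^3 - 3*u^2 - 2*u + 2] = -18*u - 6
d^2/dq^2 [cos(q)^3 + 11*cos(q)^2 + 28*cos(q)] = -115*cos(q)/4 - 22*cos(2*q) - 9*cos(3*q)/4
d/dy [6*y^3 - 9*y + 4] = 18*y^2 - 9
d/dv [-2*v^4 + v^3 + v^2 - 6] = v*(-8*v^2 + 3*v + 2)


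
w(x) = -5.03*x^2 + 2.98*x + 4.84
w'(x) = 2.98 - 10.06*x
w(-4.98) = -134.75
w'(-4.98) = 53.08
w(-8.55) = -388.34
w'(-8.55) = 88.99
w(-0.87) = -1.56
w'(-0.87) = 11.73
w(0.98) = 2.93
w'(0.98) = -6.88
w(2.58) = -20.95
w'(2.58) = -22.97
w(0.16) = 5.19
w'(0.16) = 1.37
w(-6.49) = -226.36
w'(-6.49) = 68.27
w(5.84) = -149.31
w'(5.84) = -55.77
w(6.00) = -158.36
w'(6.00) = -57.38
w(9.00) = -375.77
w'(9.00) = -87.56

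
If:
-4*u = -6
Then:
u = 3/2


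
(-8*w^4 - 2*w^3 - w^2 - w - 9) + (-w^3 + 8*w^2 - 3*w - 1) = -8*w^4 - 3*w^3 + 7*w^2 - 4*w - 10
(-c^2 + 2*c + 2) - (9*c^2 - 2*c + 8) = -10*c^2 + 4*c - 6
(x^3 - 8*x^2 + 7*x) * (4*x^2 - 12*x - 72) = 4*x^5 - 44*x^4 + 52*x^3 + 492*x^2 - 504*x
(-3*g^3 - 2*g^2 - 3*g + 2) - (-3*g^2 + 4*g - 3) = -3*g^3 + g^2 - 7*g + 5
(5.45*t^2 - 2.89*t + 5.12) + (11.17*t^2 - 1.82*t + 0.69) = 16.62*t^2 - 4.71*t + 5.81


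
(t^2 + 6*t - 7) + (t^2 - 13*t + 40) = 2*t^2 - 7*t + 33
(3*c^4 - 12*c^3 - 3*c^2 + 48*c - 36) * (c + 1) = 3*c^5 - 9*c^4 - 15*c^3 + 45*c^2 + 12*c - 36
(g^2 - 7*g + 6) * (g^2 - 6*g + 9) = g^4 - 13*g^3 + 57*g^2 - 99*g + 54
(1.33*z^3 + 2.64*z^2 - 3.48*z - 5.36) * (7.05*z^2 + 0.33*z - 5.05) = 9.3765*z^5 + 19.0509*z^4 - 30.3793*z^3 - 52.2684*z^2 + 15.8052*z + 27.068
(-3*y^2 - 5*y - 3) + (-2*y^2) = -5*y^2 - 5*y - 3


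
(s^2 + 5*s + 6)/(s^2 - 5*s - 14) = (s + 3)/(s - 7)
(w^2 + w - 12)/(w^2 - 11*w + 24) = (w + 4)/(w - 8)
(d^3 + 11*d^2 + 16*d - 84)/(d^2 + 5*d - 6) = (d^2 + 5*d - 14)/(d - 1)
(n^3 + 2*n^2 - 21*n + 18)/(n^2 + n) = (n^3 + 2*n^2 - 21*n + 18)/(n*(n + 1))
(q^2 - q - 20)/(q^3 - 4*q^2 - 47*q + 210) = (q + 4)/(q^2 + q - 42)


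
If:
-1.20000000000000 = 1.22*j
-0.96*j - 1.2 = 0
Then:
No Solution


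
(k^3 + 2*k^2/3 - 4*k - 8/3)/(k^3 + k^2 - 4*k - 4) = (k + 2/3)/(k + 1)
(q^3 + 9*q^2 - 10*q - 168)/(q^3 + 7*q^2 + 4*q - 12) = (q^2 + 3*q - 28)/(q^2 + q - 2)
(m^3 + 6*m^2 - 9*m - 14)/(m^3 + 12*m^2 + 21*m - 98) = (m + 1)/(m + 7)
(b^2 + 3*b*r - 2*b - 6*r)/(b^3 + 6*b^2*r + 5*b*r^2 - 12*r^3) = (2 - b)/(-b^2 - 3*b*r + 4*r^2)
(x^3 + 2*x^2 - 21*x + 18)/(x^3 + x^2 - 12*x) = (x^2 + 5*x - 6)/(x*(x + 4))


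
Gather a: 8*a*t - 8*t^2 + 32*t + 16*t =8*a*t - 8*t^2 + 48*t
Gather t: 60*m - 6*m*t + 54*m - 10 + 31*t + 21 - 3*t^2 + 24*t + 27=114*m - 3*t^2 + t*(55 - 6*m) + 38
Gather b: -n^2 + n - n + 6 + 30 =36 - n^2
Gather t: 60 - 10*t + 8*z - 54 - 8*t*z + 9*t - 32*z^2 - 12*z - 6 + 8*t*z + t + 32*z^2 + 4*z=0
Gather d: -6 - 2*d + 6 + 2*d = 0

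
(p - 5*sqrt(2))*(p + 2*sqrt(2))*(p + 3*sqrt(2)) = p^3 - 38*p - 60*sqrt(2)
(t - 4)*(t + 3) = t^2 - t - 12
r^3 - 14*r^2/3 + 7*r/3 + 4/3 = (r - 4)*(r - 1)*(r + 1/3)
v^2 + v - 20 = (v - 4)*(v + 5)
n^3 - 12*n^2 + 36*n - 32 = (n - 8)*(n - 2)^2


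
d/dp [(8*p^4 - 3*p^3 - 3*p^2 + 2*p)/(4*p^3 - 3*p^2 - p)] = (32*p^4 - 48*p^3 - 3*p^2 - 10*p + 9)/(16*p^4 - 24*p^3 + p^2 + 6*p + 1)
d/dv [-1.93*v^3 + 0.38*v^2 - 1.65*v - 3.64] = -5.79*v^2 + 0.76*v - 1.65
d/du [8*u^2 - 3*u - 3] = 16*u - 3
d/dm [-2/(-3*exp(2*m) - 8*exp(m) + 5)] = (-12*exp(m) - 16)*exp(m)/(3*exp(2*m) + 8*exp(m) - 5)^2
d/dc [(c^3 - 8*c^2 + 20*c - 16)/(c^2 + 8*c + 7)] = (c^4 + 16*c^3 - 63*c^2 - 80*c + 268)/(c^4 + 16*c^3 + 78*c^2 + 112*c + 49)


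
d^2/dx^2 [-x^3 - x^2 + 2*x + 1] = -6*x - 2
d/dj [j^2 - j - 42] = 2*j - 1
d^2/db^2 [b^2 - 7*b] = 2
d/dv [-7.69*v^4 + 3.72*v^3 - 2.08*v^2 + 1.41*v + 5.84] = -30.76*v^3 + 11.16*v^2 - 4.16*v + 1.41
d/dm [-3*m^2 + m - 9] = 1 - 6*m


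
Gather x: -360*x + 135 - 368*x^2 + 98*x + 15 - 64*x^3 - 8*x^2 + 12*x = -64*x^3 - 376*x^2 - 250*x + 150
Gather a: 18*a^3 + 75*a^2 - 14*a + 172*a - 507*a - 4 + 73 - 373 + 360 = 18*a^3 + 75*a^2 - 349*a + 56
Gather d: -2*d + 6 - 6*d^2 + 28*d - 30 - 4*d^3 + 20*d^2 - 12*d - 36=-4*d^3 + 14*d^2 + 14*d - 60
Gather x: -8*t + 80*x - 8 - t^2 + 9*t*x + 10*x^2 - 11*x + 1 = -t^2 - 8*t + 10*x^2 + x*(9*t + 69) - 7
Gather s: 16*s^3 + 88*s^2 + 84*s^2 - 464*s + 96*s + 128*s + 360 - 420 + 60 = 16*s^3 + 172*s^2 - 240*s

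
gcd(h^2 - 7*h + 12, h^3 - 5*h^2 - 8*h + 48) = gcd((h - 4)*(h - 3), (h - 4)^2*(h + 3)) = h - 4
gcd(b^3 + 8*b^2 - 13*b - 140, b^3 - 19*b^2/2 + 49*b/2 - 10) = b - 4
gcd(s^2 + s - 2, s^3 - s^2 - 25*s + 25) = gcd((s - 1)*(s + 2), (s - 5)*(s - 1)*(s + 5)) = s - 1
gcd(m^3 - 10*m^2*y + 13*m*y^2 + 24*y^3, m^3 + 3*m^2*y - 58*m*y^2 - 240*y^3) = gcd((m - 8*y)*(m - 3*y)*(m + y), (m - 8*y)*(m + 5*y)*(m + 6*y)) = -m + 8*y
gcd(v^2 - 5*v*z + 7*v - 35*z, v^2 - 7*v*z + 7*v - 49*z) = v + 7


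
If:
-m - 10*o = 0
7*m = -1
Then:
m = -1/7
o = 1/70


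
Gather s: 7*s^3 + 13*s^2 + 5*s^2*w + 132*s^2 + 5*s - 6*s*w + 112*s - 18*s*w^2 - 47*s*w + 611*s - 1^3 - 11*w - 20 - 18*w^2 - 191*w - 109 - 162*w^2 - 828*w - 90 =7*s^3 + s^2*(5*w + 145) + s*(-18*w^2 - 53*w + 728) - 180*w^2 - 1030*w - 220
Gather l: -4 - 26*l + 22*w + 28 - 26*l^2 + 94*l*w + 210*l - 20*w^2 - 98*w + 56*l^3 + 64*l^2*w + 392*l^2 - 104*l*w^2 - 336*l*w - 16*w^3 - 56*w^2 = 56*l^3 + l^2*(64*w + 366) + l*(-104*w^2 - 242*w + 184) - 16*w^3 - 76*w^2 - 76*w + 24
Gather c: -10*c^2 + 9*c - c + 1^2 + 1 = -10*c^2 + 8*c + 2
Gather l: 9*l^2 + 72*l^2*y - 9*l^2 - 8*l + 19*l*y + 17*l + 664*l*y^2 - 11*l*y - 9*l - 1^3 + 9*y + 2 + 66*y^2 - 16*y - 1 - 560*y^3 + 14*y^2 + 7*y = 72*l^2*y + l*(664*y^2 + 8*y) - 560*y^3 + 80*y^2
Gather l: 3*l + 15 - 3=3*l + 12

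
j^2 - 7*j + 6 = (j - 6)*(j - 1)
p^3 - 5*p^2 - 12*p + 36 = (p - 6)*(p - 2)*(p + 3)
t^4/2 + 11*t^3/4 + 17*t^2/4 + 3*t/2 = t*(t/2 + 1/4)*(t + 2)*(t + 3)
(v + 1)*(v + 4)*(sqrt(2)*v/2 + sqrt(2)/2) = sqrt(2)*v^3/2 + 3*sqrt(2)*v^2 + 9*sqrt(2)*v/2 + 2*sqrt(2)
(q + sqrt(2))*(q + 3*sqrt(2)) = q^2 + 4*sqrt(2)*q + 6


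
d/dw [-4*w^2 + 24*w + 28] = 24 - 8*w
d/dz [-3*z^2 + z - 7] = 1 - 6*z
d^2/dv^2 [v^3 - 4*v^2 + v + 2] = 6*v - 8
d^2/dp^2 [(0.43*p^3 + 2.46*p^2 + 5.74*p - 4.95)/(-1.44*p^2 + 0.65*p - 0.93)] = (-8.88178419700125e-16*p^5 + 7.105427357601e-15*p^4 - 27.621686*p^3 + 82.912122*p^2 + 16.091406*p - 20.270298)/(2.985984*p^6 - 4.04352*p^5 + 7.610544*p^4 - 5.497505*p^3 + 4.915143*p^2 - 1.686555*p + 0.804357)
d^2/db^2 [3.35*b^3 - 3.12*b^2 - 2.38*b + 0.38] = 20.1*b - 6.24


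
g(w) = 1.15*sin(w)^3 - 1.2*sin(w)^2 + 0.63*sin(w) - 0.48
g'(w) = 3.45*sin(w)^2*cos(w) - 2.4*sin(w)*cos(w) + 0.63*cos(w)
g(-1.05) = -2.68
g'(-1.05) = 2.64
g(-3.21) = -0.44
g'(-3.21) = -0.48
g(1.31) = 0.05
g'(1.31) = 0.39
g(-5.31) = -0.13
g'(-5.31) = 0.56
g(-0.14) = -0.59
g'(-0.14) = 1.02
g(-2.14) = -2.55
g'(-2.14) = -2.75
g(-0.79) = -1.95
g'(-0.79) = 2.87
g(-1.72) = -3.39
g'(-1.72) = -0.95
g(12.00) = -1.34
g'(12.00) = 2.46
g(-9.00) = -1.02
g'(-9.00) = -2.01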